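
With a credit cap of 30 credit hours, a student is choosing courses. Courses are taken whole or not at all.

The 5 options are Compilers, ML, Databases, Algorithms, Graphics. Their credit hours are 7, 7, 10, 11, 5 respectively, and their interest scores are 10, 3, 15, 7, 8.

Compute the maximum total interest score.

36

Compilers + ML + Databases + Graphics: credit hours 7 + 7 + 10 + 5 = 29 ≤ 30, interest score 10 + 3 + 15 + 8 = 36.
Compilers + Databases + Graphics: credit hours 7 + 10 + 5 = 22 ≤ 30, interest score 10 + 15 + 8 = 33.
Best is Compilers, ML, Databases, and Graphics with total interest score 36.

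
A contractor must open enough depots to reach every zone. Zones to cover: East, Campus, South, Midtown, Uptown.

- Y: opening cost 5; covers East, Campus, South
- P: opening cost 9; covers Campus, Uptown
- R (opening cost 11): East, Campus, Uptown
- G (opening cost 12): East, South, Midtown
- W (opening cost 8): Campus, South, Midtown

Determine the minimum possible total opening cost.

The greedy cost-per-new-zone heuristic would pick Y, W, and P for 22, but a cheaper cover exists.
Choose R and W: together they cover East, Campus, South, Midtown, Uptown — every zone.
Total opening cost: 11 + 8 = 19.
No cover costs less than 19.

19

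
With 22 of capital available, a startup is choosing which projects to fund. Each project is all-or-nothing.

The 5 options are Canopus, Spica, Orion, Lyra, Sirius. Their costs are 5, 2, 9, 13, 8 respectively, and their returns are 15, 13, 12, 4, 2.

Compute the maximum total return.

Take Canopus, Spica, and Orion: cost 5 + 2 + 9 = 16 ≤ 22, return 15 + 13 + 12 = 40.
No other feasible combination does better.

40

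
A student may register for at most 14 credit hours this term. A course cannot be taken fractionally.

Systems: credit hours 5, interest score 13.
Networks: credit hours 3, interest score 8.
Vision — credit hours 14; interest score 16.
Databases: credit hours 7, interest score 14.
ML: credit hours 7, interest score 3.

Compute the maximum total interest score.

27

Allowing fractional choices, the relaxed optimum would be about 33.0, but courses are indivisible.
Systems + Databases: credit hours 5 + 7 = 12 ≤ 14, interest score 13 + 14 = 27.
Networks + Databases: credit hours 3 + 7 = 10 ≤ 14, interest score 8 + 14 = 22.
Best is Systems and Databases with total interest score 27.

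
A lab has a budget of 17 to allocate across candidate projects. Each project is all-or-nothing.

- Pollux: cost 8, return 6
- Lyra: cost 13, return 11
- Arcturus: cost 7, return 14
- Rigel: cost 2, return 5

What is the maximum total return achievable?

This is a 0-1 knapsack instance.
Allowing fractional choices, the relaxed optimum would be about 25.8, but projects are indivisible.
Pollux + Arcturus + Rigel: cost 8 + 7 + 2 = 17 ≤ 17, return 6 + 14 + 5 = 25.
Arcturus + Rigel: cost 7 + 2 = 9 ≤ 17, return 14 + 5 = 19.
Pollux + Arcturus: cost 8 + 7 = 15 ≤ 17, return 6 + 14 = 20.
Best is Pollux, Arcturus, and Rigel with total return 25.

25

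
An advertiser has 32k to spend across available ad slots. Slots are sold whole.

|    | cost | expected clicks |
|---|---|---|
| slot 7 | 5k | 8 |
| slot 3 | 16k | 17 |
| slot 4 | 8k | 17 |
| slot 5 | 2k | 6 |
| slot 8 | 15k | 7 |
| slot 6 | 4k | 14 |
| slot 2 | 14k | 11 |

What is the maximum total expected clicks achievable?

54

Allowing fractional choices, the relaxed optimum would be about 58.8, but ad slots are indivisible.
slot 3 + slot 4 + slot 6: cost 16 + 8 + 4 = 28 ≤ 32, expected clicks 17 + 17 + 14 = 48.
slot 3 + slot 4 + slot 5 + slot 6: cost 16 + 8 + 2 + 4 = 30 ≤ 32, expected clicks 17 + 17 + 6 + 14 = 54.
slot 7 + slot 4 + slot 6 + slot 2: cost 5 + 8 + 4 + 14 = 31 ≤ 32, expected clicks 8 + 17 + 14 + 11 = 50.
Best is slot 3, slot 4, slot 5, and slot 6 with total expected clicks 54.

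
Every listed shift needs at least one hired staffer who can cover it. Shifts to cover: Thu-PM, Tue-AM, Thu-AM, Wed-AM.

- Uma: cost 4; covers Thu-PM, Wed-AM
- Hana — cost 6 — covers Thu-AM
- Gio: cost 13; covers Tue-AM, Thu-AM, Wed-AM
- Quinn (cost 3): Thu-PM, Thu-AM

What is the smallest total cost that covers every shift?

Choose Gio and Quinn: together they cover Thu-PM, Tue-AM, Thu-AM, Wed-AM — every shift.
Total cost: 13 + 3 = 16.

16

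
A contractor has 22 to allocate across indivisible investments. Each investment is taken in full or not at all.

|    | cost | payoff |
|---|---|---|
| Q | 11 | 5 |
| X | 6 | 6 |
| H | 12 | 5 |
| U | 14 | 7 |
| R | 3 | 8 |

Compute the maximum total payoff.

Allowing fractional choices, the relaxed optimum would be about 20.5, but investments are indivisible.
U + R: cost 14 + 3 = 17 ≤ 22, payoff 7 + 8 = 15.
Q + X + R: cost 11 + 6 + 3 = 20 ≤ 22, payoff 5 + 6 + 8 = 19.
X + H + R: cost 6 + 12 + 3 = 21 ≤ 22, payoff 6 + 5 + 8 = 19.
The maximum payoff is 19; one optimal choice is Q, X, and R.

19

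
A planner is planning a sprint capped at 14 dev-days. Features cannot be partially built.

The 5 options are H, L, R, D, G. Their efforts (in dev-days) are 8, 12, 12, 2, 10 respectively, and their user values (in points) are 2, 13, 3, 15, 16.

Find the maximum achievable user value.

31

This is an integer program with binary decision variables.
Allowing fractional choices, the relaxed optimum would be about 33.2, but features are indivisible.
D + G: effort 2 + 10 = 12 ≤ 14, user value 15 + 16 = 31.
L + D: effort 12 + 2 = 14 ≤ 14, user value 13 + 15 = 28.
Best is D and G with total user value 31.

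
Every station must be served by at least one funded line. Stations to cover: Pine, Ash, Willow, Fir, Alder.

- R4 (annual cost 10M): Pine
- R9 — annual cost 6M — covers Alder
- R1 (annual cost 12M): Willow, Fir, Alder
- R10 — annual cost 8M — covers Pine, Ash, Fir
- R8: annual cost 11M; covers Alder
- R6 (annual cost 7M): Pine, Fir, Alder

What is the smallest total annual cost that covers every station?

This is an integer covering problem.
The greedy cost-per-new-station heuristic would pick R6, R10, and R1 for 27, but a cheaper cover exists.
Choose R1 and R10: together they cover Pine, Ash, Willow, Fir, Alder — every station.
Total annual cost: 12 + 8 = 20.
No cover costs less than 20.

20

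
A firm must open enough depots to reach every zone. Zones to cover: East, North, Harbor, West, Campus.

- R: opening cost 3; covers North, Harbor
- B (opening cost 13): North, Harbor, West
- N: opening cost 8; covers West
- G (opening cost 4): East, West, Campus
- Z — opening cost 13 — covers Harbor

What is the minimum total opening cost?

7

Choose R and G: together they cover East, North, Harbor, West, Campus — every zone.
Total opening cost: 3 + 4 = 7.
No cover costs less than 7.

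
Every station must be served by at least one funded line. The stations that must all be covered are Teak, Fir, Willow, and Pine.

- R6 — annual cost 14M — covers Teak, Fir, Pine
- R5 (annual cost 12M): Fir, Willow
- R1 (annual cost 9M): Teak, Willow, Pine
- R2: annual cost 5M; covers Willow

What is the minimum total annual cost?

19

This is a weighted set-cover instance.
The greedy cost-per-new-station heuristic would pick R1 and R5 for 21, but a cheaper cover exists.
Choose R6 and R2: together they cover Teak, Fir, Willow, Pine — every station.
Total annual cost: 14 + 5 = 19.
No cover costs less than 19.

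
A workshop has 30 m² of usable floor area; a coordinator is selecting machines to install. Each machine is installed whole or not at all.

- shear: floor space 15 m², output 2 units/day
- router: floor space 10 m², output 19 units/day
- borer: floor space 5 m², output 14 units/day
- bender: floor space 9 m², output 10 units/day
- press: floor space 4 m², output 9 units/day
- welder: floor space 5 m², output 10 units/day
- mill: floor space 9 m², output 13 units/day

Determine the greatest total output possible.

56

router + borer + press + mill: floor space 10 + 5 + 4 + 9 = 28 ≤ 30, output 19 + 14 + 9 + 13 = 55.
router + borer + welder + mill: floor space 10 + 5 + 5 + 9 = 29 ≤ 30, output 19 + 14 + 10 + 13 = 56.
router + borer + bender + welder: floor space 10 + 5 + 9 + 5 = 29 ≤ 30, output 19 + 14 + 10 + 10 = 53.
Best is router, borer, welder, and mill with total output 56.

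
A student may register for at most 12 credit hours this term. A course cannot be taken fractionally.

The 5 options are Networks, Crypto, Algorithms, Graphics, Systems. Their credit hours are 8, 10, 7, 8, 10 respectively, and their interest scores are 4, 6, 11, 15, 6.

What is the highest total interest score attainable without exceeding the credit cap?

Algorithms: credit hours 7 ≤ 12, interest score 11.
Graphics: credit hours 8 ≤ 12, interest score 15.
Best is Graphics with total interest score 15.

15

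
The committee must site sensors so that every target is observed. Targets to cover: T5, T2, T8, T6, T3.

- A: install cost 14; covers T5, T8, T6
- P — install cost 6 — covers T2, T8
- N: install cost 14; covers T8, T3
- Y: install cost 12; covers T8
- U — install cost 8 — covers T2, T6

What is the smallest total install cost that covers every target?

Choose A, P, and N: together they cover T5, T2, T8, T6, T3 — every target.
Total install cost: 14 + 6 + 14 = 34.

34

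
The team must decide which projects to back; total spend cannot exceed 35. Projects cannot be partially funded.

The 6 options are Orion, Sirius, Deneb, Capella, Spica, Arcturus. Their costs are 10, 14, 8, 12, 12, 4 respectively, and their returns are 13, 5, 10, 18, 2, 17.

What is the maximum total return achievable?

58

Treat it as a binary knapsack problem.
Allowing fractional choices, the relaxed optimum would be about 58.4, but projects are indivisible.
Orion + Deneb + Capella + Arcturus: cost 10 + 8 + 12 + 4 = 34 ≤ 35, return 13 + 10 + 18 + 17 = 58.
Orion + Capella + Arcturus: cost 10 + 12 + 4 = 26 ≤ 35, return 13 + 18 + 17 = 48.
Best is Orion, Deneb, Capella, and Arcturus with total return 58.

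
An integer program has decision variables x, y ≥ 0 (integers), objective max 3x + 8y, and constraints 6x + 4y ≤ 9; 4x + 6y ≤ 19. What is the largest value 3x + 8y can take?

16

Relaxing integrality, the LP optimum is 18.00 at (x,y) = (0, 2.25), which is not an integer point.
(x,y)=(0,2): 6·0+4·2=8≤9, 4·0+6·2=12≤19, objective 16.
(x,y)=(0,1): 6·0+4·1=4≤9, 4·0+6·1=6≤19, objective 8.
No feasible integer point exceeds 16.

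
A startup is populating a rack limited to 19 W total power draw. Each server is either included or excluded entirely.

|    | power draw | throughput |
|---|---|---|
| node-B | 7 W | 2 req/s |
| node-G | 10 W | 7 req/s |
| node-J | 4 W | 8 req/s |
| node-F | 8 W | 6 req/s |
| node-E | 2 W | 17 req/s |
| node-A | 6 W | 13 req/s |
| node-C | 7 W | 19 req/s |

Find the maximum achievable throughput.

node-J + node-E + node-C: power draw 4 + 2 + 7 = 13 ≤ 19, throughput 8 + 17 + 19 = 44.
node-E + node-A + node-C: power draw 2 + 6 + 7 = 15 ≤ 19, throughput 17 + 13 + 19 = 49.
node-J + node-E + node-A + node-C: power draw 4 + 2 + 6 + 7 = 19 ≤ 19, throughput 8 + 17 + 13 + 19 = 57.
Best is node-J, node-E, node-A, and node-C with total throughput 57.

57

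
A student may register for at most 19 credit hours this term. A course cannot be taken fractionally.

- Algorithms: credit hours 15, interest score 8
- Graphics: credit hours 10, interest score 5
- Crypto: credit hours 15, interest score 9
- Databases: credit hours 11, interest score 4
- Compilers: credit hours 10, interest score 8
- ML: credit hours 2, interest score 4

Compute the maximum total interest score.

13

Take Crypto and ML: credit hours 15 + 2 = 17 ≤ 19, interest score 9 + 4 = 13.
No other feasible combination does better.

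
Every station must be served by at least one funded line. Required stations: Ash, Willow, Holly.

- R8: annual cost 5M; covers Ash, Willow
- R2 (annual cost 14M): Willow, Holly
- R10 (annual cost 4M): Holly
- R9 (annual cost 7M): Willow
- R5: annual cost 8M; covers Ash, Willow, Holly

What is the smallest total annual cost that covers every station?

R5 alone covers Ash, Willow, Holly — every station.
Total annual cost: 8.

8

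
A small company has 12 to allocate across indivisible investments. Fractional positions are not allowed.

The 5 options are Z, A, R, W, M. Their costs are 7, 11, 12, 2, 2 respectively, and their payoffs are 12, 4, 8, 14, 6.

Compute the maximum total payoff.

Take Z, W, and M: cost 7 + 2 + 2 = 11 ≤ 12, payoff 12 + 14 + 6 = 32.
No other feasible combination does better.

32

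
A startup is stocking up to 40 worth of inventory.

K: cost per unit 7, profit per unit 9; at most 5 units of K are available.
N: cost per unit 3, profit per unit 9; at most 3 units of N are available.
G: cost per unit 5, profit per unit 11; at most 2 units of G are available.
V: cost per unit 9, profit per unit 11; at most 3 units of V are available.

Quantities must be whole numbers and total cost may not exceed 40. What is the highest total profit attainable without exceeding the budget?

76

3×N, 2×G, and 2×V: cost 37 ≤ 40, profit 3·9 + 2·11 + 2·11 = 71.
3×K, 3×N, and 2×G: cost 40 ≤ 40, profit 3·9 + 3·9 + 2·11 = 76.
Best is 76.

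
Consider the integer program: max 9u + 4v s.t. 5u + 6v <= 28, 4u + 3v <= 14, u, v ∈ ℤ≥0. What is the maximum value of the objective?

27

(u,v)=(3,0): 5·3+6·0=15≤28, 4·3+3·0=12≤14, objective 27.
(u,v)=(2,1): 5·2+6·1=16≤28, 4·2+3·1=11≤14, objective 22.
(u,v)=(2,0): 5·2+6·0=10≤28, 4·2+3·0=8≤14, objective 18.
The best lattice point is (3,0), giving 27.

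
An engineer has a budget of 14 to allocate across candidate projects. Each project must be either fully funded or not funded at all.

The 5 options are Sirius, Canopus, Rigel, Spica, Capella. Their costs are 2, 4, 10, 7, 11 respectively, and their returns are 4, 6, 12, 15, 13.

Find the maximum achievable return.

Allowing fractional choices, the relaxed optimum would be about 26.2, but projects are indivisible.
Canopus + Spica: cost 4 + 7 = 11 ≤ 14, return 6 + 15 = 21.
Sirius + Canopus + Spica: cost 2 + 4 + 7 = 13 ≤ 14, return 4 + 6 + 15 = 25.
Best is Sirius, Canopus, and Spica with total return 25.

25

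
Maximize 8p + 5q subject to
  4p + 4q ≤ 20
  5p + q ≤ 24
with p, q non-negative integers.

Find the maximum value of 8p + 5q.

37

(p,q)=(4,1) is feasible, giving 37.
(p,q)=(3,2) is feasible, giving 34.
(p,q)=(4,0) is feasible, giving 32.
(p,q)=(3,1) is feasible, giving 29.
No feasible integer point exceeds 37.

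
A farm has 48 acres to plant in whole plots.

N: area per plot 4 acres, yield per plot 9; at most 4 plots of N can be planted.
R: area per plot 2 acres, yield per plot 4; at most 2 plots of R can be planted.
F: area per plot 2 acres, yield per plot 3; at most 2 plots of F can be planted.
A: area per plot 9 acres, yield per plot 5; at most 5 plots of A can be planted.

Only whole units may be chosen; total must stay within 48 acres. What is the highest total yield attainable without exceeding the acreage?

This is a bounded integer knapsack.
4×N, 2×R, and 3×A: area 47 ≤ 48, yield 4·9 + 2·4 + 3·5 = 59.
4×N, 2×R, 2×F, and 2×A: area 42 ≤ 48, yield 4·9 + 2·4 + 2·3 + 2·5 = 60.
Best is 60.

60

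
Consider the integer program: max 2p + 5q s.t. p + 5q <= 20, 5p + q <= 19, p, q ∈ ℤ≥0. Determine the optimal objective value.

Relaxing integrality, the LP optimum is 23.12 at (p,q) = (3.12, 3.38), which is not an integer point.
(p,q)=(3,3): 1·3+5·3=18≤20, 5·3+1·3=18≤19, objective 21.
(p,q)=(2,3): 1·2+5·3=17≤20, 5·2+1·3=13≤19, objective 19.
(p,q)=(3,2): 1·3+5·2=13≤20, 5·3+1·2=17≤19, objective 16.
Maximum is 21 at (p,q)=(3,3).

21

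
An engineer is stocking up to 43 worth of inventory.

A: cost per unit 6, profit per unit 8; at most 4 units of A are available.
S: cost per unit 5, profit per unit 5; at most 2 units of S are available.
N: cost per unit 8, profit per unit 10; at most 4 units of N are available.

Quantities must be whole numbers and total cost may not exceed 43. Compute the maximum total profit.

54

Take 3×A and 3×N: cost 42 ≤ 43, profit 3·8 + 3·10 = 54.
No other integer combination yields more.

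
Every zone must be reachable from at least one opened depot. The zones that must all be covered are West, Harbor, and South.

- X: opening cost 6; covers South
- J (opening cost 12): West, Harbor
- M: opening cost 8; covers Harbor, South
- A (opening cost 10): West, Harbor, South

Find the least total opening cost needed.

10

A alone covers West, Harbor, South — every zone.
Total opening cost: 10.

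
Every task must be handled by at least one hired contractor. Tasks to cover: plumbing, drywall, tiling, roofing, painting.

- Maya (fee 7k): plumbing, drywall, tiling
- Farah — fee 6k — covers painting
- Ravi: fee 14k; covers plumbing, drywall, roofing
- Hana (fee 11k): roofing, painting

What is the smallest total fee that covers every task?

This is a weighted set-cover instance.
Choose Maya and Hana: together they cover plumbing, drywall, tiling, roofing, painting — every task.
Total fee: 7 + 11 = 18.
No cover costs less than 18.

18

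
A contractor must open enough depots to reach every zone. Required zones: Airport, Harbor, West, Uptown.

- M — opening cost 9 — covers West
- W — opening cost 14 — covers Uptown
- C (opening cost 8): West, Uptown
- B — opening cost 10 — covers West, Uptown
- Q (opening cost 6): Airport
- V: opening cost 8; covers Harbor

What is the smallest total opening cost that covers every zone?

22

Choose C, Q, and V: together they cover Airport, Harbor, West, Uptown — every zone.
Total opening cost: 8 + 6 + 8 = 22.
No cover costs less than 22.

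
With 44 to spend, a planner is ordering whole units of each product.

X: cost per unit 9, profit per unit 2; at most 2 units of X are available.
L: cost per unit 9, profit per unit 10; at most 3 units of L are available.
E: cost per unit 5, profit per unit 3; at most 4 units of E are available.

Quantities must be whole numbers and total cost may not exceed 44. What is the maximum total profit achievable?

39

This is a bounded integer knapsack.
3×L and 2×E: cost 37 ≤ 44, profit 3·10 + 2·3 = 36.
3×L and 3×E: cost 42 ≤ 44, profit 3·10 + 3·3 = 39.
Best is 39.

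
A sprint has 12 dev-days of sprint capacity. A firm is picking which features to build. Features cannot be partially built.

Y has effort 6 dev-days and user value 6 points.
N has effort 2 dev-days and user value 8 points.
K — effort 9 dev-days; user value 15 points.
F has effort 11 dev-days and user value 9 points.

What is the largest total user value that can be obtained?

Take N and K: effort 2 + 9 = 11 ≤ 12, user value 8 + 15 = 23.
No other feasible combination does better.

23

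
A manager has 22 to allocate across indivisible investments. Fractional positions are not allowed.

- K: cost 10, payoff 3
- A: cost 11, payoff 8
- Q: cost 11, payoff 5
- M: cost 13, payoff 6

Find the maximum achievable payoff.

Allowing fractional choices, the relaxed optimum would be about 13.1, but investments are indivisible.
K + A: cost 10 + 11 = 21 ≤ 22, payoff 3 + 8 = 11.
A: cost 11 ≤ 22, payoff 8.
A + Q: cost 11 + 11 = 22 ≤ 22, payoff 8 + 5 = 13.
Best is A and Q with total payoff 13.

13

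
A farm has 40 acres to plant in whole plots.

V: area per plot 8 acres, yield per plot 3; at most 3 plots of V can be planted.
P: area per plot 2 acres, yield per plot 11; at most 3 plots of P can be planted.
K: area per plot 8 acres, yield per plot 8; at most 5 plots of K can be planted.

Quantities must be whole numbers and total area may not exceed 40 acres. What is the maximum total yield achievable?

This is a bounded integer knapsack.
3×P and 4×K: area 38 ≤ 40, yield 3·11 + 4·8 = 65.
1×V, 3×P, and 3×K: area 38 ≤ 40, yield 1·3 + 3·11 + 3·8 = 60.
Best is 65.

65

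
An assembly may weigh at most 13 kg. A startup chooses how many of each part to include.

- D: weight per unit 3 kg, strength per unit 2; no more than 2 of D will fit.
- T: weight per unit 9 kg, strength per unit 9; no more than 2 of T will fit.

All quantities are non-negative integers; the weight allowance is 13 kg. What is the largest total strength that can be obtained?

Take 1×D and 1×T: weight 12 ≤ 13, strength 1·2 + 1·9 = 11.
No other integer combination yields more.

11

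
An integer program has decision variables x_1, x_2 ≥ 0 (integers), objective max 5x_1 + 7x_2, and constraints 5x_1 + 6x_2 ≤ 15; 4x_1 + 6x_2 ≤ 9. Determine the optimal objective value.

10

Relaxing integrality, the LP optimum is 11.25 at (x_1,x_2) = (2.25, 0), which is not an integer point.
(x_1,x_2)=(2,0): 5·2+6·0=10≤15, 4·2+6·0=8≤9, objective 10.
(x_1,x_2)=(1,0): 5·1+6·0=5≤15, 4·1+6·0=4≤9, objective 5.
Maximum is 10 at (x_1,x_2)=(2,0).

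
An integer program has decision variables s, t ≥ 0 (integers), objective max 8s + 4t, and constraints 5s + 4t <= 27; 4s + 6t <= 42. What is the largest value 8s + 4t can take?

40

Relaxing integrality, the LP optimum is 43.20 at (s,t) = (5.4, 0), which is not an integer point.
(s,t)=(5,0): 5·5+4·0=25≤27, 4·5+6·0=20≤42, objective 40.
(s,t)=(4,1): 5·4+4·1=24≤27, 4·4+6·1=22≤42, objective 36.
(s,t)=(4,0): 5·4+4·0=20≤27, 4·4+6·0=16≤42, objective 32.
Maximum is 40 at (s,t)=(5,0).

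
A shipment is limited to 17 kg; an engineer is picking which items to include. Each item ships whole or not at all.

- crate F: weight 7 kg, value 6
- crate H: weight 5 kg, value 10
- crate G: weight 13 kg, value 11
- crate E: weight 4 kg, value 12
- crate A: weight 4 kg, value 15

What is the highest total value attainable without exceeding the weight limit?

37

Allowing fractional choices, the relaxed optimum would be about 40.4, but items are indivisible.
crate F + crate H + crate A: weight 7 + 5 + 4 = 16 ≤ 17, value 6 + 10 + 15 = 31.
crate F + crate E + crate A: weight 7 + 4 + 4 = 15 ≤ 17, value 6 + 12 + 15 = 33.
crate H + crate E + crate A: weight 5 + 4 + 4 = 13 ≤ 17, value 10 + 12 + 15 = 37.
Best is crate H, crate E, and crate A with total value 37.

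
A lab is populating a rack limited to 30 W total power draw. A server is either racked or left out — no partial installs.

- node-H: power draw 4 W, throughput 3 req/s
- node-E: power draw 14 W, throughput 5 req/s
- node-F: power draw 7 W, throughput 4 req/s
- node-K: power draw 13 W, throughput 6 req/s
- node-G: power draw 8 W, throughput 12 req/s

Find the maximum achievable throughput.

Take node-F, node-K, and node-G: power draw 7 + 13 + 8 = 28 ≤ 30, throughput 4 + 6 + 12 = 22.
No other feasible combination does better.

22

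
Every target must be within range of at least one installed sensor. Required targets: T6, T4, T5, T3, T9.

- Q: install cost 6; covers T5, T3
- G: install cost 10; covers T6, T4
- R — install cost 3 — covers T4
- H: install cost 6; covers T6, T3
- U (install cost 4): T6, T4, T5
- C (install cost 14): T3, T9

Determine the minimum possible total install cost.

Choose U and C: together they cover T6, T4, T5, T3, T9 — every target.
Total install cost: 4 + 14 = 18.

18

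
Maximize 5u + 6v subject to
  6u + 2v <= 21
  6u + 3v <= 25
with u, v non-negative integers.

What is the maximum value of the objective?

(u,v)=(0,8) is feasible, giving 48.
(u,v)=(0,7) is feasible, giving 42.
The best lattice point is (0,8), giving 48.

48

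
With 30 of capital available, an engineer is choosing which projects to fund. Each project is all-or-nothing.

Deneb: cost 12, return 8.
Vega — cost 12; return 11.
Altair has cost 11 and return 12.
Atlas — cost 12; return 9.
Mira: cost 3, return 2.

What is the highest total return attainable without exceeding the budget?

Vega + Altair + Mira: cost 12 + 11 + 3 = 26 ≤ 30, return 11 + 12 + 2 = 25.
Altair + Atlas + Mira: cost 11 + 12 + 3 = 26 ≤ 30, return 12 + 9 + 2 = 23.
Vega + Altair: cost 12 + 11 = 23 ≤ 30, return 11 + 12 = 23.
Best is Vega, Altair, and Mira with total return 25.

25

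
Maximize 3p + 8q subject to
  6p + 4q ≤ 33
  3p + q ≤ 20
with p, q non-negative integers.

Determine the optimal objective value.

(p,q)=(0,8): 6·0+4·8=32≤33, 3·0+1·8=8≤20, objective 64.
(p,q)=(0,7): 6·0+4·7=28≤33, 3·0+1·7=7≤20, objective 56.
The best lattice point is (0,8), giving 64.

64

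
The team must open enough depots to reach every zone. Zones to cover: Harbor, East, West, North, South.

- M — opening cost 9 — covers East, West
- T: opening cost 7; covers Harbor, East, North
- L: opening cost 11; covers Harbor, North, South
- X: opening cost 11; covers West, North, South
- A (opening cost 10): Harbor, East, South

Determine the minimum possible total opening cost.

18

Choose T and X: together they cover Harbor, East, West, North, South — every zone.
Total opening cost: 7 + 11 = 18.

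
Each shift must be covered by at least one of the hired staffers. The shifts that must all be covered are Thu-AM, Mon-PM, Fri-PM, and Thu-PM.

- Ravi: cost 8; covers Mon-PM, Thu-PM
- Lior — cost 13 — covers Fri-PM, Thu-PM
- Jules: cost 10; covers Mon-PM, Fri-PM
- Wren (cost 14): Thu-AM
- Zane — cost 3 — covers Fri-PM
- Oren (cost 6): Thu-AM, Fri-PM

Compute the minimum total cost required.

14

The greedy cost-per-new-shift heuristic would pick Zane, Ravi, and Oren for 17, but a cheaper cover exists.
Choose Ravi and Oren: together they cover Thu-AM, Mon-PM, Fri-PM, Thu-PM — every shift.
Total cost: 8 + 6 = 14.
No cover costs less than 14.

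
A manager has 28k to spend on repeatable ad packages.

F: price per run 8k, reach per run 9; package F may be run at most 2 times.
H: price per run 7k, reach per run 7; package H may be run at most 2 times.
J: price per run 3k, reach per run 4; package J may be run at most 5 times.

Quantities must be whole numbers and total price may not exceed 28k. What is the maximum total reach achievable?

1×F, 1×H, and 4×J: price 27 ≤ 28, reach 1·9 + 1·7 + 4·4 = 32.
2×F and 4×J: price 28 ≤ 28, reach 2·9 + 4·4 = 34.
Best is 34.

34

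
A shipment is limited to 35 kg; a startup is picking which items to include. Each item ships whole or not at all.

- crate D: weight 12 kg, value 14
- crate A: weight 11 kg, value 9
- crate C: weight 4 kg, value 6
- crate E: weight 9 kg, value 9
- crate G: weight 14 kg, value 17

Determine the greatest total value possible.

40

This is an integer program with binary decision variables.
Allowing fractional choices, the relaxed optimum would be about 42.0, but items are indivisible.
crate D + crate E + crate G: weight 12 + 9 + 14 = 35 ≤ 35, value 14 + 9 + 17 = 40.
crate A + crate E + crate G: weight 11 + 9 + 14 = 34 ≤ 35, value 9 + 9 + 17 = 35.
crate D + crate C + crate G: weight 12 + 4 + 14 = 30 ≤ 35, value 14 + 6 + 17 = 37.
Best is crate D, crate E, and crate G with total value 40.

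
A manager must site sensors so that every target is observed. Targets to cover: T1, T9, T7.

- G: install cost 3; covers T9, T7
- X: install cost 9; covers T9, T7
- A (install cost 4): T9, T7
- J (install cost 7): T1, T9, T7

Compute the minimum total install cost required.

7

This is an integer covering problem.
J alone covers T1, T9, T7 — every target.
Total install cost: 7.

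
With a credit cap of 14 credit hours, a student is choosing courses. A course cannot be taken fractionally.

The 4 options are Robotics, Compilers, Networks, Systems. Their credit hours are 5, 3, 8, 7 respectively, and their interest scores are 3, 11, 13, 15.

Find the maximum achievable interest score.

Allowing fractional choices, the relaxed optimum would be about 32.5, but courses are indivisible.
Compilers + Systems: credit hours 3 + 7 = 10 ≤ 14, interest score 11 + 15 = 26.
Compilers + Networks: credit hours 3 + 8 = 11 ≤ 14, interest score 11 + 13 = 24.
Robotics + Systems: credit hours 5 + 7 = 12 ≤ 14, interest score 3 + 15 = 18.
Best is Compilers and Systems with total interest score 26.

26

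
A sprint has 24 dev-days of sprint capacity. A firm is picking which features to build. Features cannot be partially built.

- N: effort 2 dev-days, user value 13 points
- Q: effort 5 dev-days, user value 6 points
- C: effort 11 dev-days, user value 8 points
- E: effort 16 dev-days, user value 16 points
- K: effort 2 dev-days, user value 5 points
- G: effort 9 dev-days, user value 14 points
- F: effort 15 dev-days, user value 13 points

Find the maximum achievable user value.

Take N, C, K, and G: effort 2 + 11 + 2 + 9 = 24 ≤ 24, user value 13 + 8 + 5 + 14 = 40.
No other feasible combination does better.

40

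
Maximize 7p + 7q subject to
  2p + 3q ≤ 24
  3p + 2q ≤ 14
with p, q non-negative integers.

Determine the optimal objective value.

49

(p,q)=(0,7): 2·0+3·7=21≤24, 3·0+2·7=14≤14, objective 49.
(p,q)=(0,6): 2·0+3·6=18≤24, 3·0+2·6=12≤14, objective 42.
The best lattice point is (0,7), giving 49.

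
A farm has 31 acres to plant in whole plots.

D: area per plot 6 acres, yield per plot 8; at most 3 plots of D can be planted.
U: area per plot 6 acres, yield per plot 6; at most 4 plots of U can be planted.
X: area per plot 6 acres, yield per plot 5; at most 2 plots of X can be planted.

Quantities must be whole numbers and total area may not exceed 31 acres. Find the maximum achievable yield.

This is a bounded integer knapsack.
D has the best ratio (8/6); taking only D gives at most 3×8 = 24 (stopped by the supply cap of 3).
Mixing does better — 3×D and 2×U: area 30 ≤ 31, yield 3·8 + 2·6 = 36.

36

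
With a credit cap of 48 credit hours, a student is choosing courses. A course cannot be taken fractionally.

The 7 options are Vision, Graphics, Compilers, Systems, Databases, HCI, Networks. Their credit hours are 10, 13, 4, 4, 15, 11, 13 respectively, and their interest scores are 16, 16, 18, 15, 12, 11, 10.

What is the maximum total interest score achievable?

77

Allowing fractional choices, the relaxed optimum would be about 80.8, but courses are indivisible.
Vision + Graphics + Compilers + Systems + Networks: credit hours 10 + 13 + 4 + 4 + 13 = 44 ≤ 48, interest score 16 + 16 + 18 + 15 + 10 = 75.
Vision + Graphics + Compilers + Systems + HCI: credit hours 10 + 13 + 4 + 4 + 11 = 42 ≤ 48, interest score 16 + 16 + 18 + 15 + 11 = 76.
Vision + Graphics + Compilers + Systems + Databases: credit hours 10 + 13 + 4 + 4 + 15 = 46 ≤ 48, interest score 16 + 16 + 18 + 15 + 12 = 77.
Best is Vision, Graphics, Compilers, Systems, and Databases with total interest score 77.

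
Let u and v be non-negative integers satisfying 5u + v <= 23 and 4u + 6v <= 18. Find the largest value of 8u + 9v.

(u,v)=(3,1) is feasible, giving 33.
(u,v)=(4,0) is feasible, giving 32.
(u,v)=(2,1) is feasible, giving 25.
The best lattice point is (3,1), giving 33.

33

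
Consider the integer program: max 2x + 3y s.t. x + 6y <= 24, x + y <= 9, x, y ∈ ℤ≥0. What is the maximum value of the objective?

21

(x,y)=(6,3): 1·6+6·3=24≤24, 1·6+1·3=9≤9, objective 21.
(x,y)=(7,2): 1·7+6·2=19≤24, 1·7+1·2=9≤9, objective 20.
(x,y)=(5,3): 1·5+6·3=23≤24, 1·5+1·3=8≤9, objective 19.
(x,y)=(6,2): 1·6+6·2=18≤24, 1·6+1·2=8≤9, objective 18.
No feasible integer point exceeds 21.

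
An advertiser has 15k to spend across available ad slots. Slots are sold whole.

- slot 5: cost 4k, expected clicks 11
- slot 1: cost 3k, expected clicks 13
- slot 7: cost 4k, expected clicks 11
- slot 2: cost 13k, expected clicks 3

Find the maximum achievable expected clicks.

35

This is a 0-1 knapsack instance.
Allowing fractional choices, the relaxed optimum would be about 35.9, but ad slots are indivisible.
slot 5 + slot 1 + slot 7: cost 4 + 3 + 4 = 11 ≤ 15, expected clicks 11 + 13 + 11 = 35.
slot 1 + slot 7: cost 3 + 4 = 7 ≤ 15, expected clicks 13 + 11 = 24.
slot 5 + slot 1: cost 4 + 3 = 7 ≤ 15, expected clicks 11 + 13 = 24.
Best is slot 5, slot 1, and slot 7 with total expected clicks 35.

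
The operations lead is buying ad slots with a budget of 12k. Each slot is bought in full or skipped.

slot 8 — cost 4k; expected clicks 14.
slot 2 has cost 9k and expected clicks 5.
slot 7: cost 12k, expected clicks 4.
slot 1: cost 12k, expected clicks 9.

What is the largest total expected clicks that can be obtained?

14

This is a 0-1 knapsack instance.
slot 8: cost 4 ≤ 12, expected clicks 14.
slot 1: cost 12 ≤ 12, expected clicks 9.
slot 2: cost 9 ≤ 12, expected clicks 5.
Best is slot 8 with total expected clicks 14.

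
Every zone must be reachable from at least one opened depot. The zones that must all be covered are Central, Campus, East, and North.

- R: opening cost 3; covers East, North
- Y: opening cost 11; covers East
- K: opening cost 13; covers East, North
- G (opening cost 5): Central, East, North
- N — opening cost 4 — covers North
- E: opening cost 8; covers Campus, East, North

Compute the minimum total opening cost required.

The greedy cost-per-new-zone heuristic would pick R, G, and E for 16, but a cheaper cover exists.
Choose G and E: together they cover Central, Campus, East, North — every zone.
Total opening cost: 5 + 8 = 13.
No cover costs less than 13.

13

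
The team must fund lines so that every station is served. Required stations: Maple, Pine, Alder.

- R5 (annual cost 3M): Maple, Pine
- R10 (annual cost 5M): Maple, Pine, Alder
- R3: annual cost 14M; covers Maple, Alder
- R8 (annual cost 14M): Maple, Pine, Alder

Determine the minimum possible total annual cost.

This is an integer covering problem.
The greedy cost-per-new-station heuristic would pick R5 and R10 for 8, but a cheaper cover exists.
R10 alone covers Maple, Pine, Alder — every station.
Total annual cost: 5.
No cover costs less than 5.

5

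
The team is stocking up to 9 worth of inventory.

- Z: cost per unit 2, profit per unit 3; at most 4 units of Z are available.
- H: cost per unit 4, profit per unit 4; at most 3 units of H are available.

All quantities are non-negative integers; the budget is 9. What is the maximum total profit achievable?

Z has the best ratio (3/2); taking only Z gives at most 4×3 = 12 (stopped by the cost limit).
Optimal: 4×Z: cost 8 ≤ 9, profit 4·3 = 12.

12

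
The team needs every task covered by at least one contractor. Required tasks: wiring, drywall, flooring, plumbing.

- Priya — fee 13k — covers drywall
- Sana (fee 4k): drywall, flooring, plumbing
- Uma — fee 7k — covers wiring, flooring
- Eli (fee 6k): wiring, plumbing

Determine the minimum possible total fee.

This is an integer covering problem.
Choose Sana and Eli: together they cover wiring, drywall, flooring, plumbing — every task.
Total fee: 4 + 6 = 10.

10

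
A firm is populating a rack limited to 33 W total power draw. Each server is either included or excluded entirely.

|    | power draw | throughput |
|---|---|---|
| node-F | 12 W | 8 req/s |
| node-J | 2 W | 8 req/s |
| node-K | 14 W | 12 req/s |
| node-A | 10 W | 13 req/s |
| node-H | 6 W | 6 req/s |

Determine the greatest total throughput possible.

39

Allowing fractional choices, the relaxed optimum would be about 39.7, but servers are indivisible.
node-F + node-J + node-A + node-H: power draw 12 + 2 + 10 + 6 = 30 ≤ 33, throughput 8 + 8 + 13 + 6 = 35.
node-J + node-K + node-A: power draw 2 + 14 + 10 = 26 ≤ 33, throughput 8 + 12 + 13 = 33.
node-J + node-K + node-A + node-H: power draw 2 + 14 + 10 + 6 = 32 ≤ 33, throughput 8 + 12 + 13 + 6 = 39.
Best is node-J, node-K, node-A, and node-H with total throughput 39.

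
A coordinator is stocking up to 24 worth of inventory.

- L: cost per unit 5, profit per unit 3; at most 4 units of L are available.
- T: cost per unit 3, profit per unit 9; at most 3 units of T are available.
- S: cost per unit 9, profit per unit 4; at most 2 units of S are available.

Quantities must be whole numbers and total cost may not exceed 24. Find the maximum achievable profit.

1×L, 3×T, and 1×S: cost 23 ≤ 24, profit 1·3 + 3·9 + 1·4 = 34.
3×L and 3×T: cost 24 ≤ 24, profit 3·3 + 3·9 = 36.
Best is 36.

36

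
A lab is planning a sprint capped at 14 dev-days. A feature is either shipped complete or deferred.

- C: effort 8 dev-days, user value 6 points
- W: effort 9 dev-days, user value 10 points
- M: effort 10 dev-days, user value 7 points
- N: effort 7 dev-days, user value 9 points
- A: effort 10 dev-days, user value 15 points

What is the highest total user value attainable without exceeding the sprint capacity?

This is an integer program with binary decision variables.
Allowing fractional choices, the relaxed optimum would be about 20.1, but features are indivisible.
N: effort 7 ≤ 14, user value 9.
A: effort 10 ≤ 14, user value 15.
W: effort 9 ≤ 14, user value 10.
Best is A with total user value 15.

15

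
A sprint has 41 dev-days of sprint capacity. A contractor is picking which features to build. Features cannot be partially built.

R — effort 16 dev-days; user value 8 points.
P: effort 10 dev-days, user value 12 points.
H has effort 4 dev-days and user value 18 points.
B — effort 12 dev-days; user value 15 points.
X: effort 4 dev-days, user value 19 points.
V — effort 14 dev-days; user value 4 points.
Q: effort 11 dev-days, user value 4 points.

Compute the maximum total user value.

P + H + B + X + Q: effort 10 + 4 + 12 + 4 + 11 = 41 ≤ 41, user value 12 + 18 + 15 + 19 + 4 = 68.
P + H + B + X: effort 10 + 4 + 12 + 4 = 30 ≤ 41, user value 12 + 18 + 15 + 19 = 64.
R + H + B + X: effort 16 + 4 + 12 + 4 = 36 ≤ 41, user value 8 + 18 + 15 + 19 = 60.
Best is P, H, B, X, and Q with total user value 68.

68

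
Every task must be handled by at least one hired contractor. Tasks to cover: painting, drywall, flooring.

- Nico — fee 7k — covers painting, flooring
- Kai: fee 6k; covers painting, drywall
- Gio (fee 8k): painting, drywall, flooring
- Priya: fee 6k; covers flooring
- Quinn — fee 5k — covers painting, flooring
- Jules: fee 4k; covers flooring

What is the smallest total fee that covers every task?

Gio alone covers painting, drywall, flooring — every task.
Total fee: 8.

8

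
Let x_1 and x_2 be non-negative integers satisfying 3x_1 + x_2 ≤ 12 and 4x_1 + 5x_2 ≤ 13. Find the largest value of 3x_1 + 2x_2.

The continuous relaxation peaks at (3.25, 0) with value 9.75; rounding to a feasible lattice point costs some objective.
(x_1,x_2)=(3,0): 3·3+1·0=9≤12, 4·3+5·0=12≤13, objective 9.
(x_1,x_2)=(2,1): 3·2+1·1=7≤12, 4·2+5·1=13≤13, objective 8.
(x_1,x_2)=(2,0): 3·2+1·0=6≤12, 4·2+5·0=8≤13, objective 6.
The best lattice point is (3,0), giving 9.

9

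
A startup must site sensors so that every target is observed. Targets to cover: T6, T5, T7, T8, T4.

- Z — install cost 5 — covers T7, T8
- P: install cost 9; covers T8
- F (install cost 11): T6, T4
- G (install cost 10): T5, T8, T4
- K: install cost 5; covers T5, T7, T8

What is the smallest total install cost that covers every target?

This is an integer covering problem.
Choose F and K: together they cover T6, T5, T7, T8, T4 — every target.
Total install cost: 11 + 5 = 16.
No cover costs less than 16.

16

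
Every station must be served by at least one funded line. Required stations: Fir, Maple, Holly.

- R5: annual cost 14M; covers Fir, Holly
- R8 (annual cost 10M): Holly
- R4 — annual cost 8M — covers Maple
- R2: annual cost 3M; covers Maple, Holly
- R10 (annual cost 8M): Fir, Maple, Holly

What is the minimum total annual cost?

8

The greedy cost-per-new-station heuristic would pick R2 and R10 for 11, but a cheaper cover exists.
R10 alone covers Fir, Maple, Holly — every station.
Total annual cost: 8.
No cover costs less than 8.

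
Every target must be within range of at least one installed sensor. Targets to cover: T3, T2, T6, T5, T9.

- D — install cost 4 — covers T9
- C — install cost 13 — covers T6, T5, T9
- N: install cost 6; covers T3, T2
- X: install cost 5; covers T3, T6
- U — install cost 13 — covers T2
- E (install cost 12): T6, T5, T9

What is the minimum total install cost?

18

This is a weighted set-cover instance.
The greedy cost-per-new-target heuristic would pick X, D, N, and E for 27, but a cheaper cover exists.
Choose N and E: together they cover T3, T2, T6, T5, T9 — every target.
Total install cost: 6 + 12 = 18.
No cover costs less than 18.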